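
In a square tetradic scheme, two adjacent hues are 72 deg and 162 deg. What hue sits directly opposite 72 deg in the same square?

252°

A square tetradic scheme places four hues 90° apart; opposite corners are 180° apart.
72 + 180 = 252°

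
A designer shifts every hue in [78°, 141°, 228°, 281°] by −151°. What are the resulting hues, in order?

287°, 350°, 77°, 130°

78 − 151 = -73 → -73 + 360 = 287°
141 − 151 = -10 → -10 + 360 = 350°
228 − 151 = 77°
281 − 151 = 130°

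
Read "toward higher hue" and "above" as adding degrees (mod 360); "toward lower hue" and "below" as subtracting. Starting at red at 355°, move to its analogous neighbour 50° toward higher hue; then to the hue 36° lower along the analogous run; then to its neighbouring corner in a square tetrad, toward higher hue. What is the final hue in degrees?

99°

analog 50° ↑ +50°: 355 + 50 = 405 → 405 − 360 = 45°
analog 36° ↓ −36°: 45 − 36 = 9°
square ↑ +90°: 9 + 90 = 99°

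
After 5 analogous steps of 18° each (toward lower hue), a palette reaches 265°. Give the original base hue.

355°

5 steps of 18° (toward lower hue) give a net shift of −90°.
Start = end − shift: 265 + 90 = 355°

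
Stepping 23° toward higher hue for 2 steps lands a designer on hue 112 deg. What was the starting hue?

66°

2 steps of 23° (toward higher hue) give a net shift of +46°.
Start = end − shift: 112 − 46 = 66°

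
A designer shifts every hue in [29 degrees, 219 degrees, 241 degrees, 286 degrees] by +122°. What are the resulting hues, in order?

29 + 122 = 151°
219 + 122 = 341°
241 + 122 = 363 → 363 − 360 = 3°
286 + 122 = 408 → 408 − 360 = 48°

151°, 341°, 3°, 48°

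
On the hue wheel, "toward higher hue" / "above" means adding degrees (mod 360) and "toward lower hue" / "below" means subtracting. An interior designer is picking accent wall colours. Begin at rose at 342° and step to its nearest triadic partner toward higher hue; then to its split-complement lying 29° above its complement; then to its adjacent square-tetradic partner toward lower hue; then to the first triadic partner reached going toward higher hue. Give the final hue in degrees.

342 + 120 = 462 → 462 − 360 = 102°   (triadic ↑)
102 + 209 = 311°   (split-comp 29° ↑)
311 − 90 = 221°   (square ↓)
221 + 120 = 341°   (triadic ↑)

341°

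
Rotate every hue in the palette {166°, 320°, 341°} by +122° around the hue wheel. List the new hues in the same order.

288°, 82°, 103°

166 + 122 = 288°
320 + 122 = 442 → 442 − 360 = 82°
341 + 122 = 463 → 463 − 360 = 103°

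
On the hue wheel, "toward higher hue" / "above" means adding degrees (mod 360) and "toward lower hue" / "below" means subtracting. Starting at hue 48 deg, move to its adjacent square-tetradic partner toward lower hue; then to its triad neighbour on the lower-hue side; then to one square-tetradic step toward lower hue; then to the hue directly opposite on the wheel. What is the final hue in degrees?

288°

48 − 90 = -42 → -42 + 360 = 318°   (square ↓)
318 − 120 = 198°   (triadic ↓)
198 − 90 = 108°   (square ↓)
108 + 180 = 288°   (complement)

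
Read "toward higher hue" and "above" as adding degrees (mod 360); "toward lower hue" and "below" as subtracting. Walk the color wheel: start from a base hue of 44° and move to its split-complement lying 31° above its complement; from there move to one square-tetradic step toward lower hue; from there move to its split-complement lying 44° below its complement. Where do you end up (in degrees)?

split-comp 31° ↑ +211°: 44 + 211 = 255°
square ↓ −90°: 255 − 90 = 165°
split-comp 44° ↓ +136°: 165 + 136 = 301°

301°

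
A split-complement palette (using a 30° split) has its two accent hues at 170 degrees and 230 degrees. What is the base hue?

The accents sit 30° either side of the complement, so the complement is their short-arc midpoint on the wheel.
Short-arc midpoint of 170° and 230°: 200°.
Base is 180° from the complement: 200 − 180 = 20°

20°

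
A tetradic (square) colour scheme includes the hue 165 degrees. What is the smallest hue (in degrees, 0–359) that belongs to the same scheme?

75°

A square tetradic scheme places four hues every 90°.
The full set through 165° is {75°, 165°, 255°, 345°}.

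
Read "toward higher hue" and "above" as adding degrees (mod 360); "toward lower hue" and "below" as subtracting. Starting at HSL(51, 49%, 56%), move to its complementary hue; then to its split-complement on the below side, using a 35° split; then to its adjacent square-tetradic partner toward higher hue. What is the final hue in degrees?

+180° (complement): 51 + 180 = 231°
+145° (split-comp 35° ↓): 231 + 145 = 376 → 376 − 360 = 16°
+90° (square ↑): 16 + 90 = 106°

106°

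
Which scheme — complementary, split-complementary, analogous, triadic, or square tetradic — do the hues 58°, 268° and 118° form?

split-complementary

Sort the hues: 58°, 118°, 268°.
Successive gaps around the wheel: 60°, 150°, 150°.
Two 150° gaps and one 60° gap — a base hue opposite a pair of accents 30° either side of its complement — is the split-complementary pattern.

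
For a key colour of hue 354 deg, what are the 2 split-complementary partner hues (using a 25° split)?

149° and 199°

Split-complementary hues sit 25° either side of the complement.
Complement of 354 deg: 354 + 180 = 534 → 534 − 360 = 174°
174 − 25 = 149°
174 + 25 = 199°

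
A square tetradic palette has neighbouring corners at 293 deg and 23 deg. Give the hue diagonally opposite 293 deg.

113°

A square tetradic scheme places four hues 90° apart; opposite corners are 180° apart.
293 + 180 = 473 → 473 − 360 = 113°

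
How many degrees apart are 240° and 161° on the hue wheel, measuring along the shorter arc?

|240 − 161| = 79.
79 ≤ 180, so the shorter arc is 79°.

79°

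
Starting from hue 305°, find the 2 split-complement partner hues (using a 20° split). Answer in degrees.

105° and 145°

Split-complementary hues sit 20° either side of the complement.
Complement of 305°: 305 + 180 = 485 → 485 − 360 = 125°
125 − 20 = 105°
125 + 20 = 145°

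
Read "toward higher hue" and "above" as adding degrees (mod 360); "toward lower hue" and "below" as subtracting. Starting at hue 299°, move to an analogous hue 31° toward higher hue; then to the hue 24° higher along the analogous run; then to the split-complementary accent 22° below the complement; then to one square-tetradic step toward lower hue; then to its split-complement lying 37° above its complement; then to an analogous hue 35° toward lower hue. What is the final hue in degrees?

244°

299 + 31 = 330°   (analog 31° ↑)
330 + 24 = 354°   (analog 24° ↑)
354 + 158 = 512 → 512 − 360 = 152°   (split-comp 22° ↓)
152 − 90 = 62°   (square ↓)
62 + 217 = 279°   (split-comp 37° ↑)
279 − 35 = 244°   (analog 35° ↓)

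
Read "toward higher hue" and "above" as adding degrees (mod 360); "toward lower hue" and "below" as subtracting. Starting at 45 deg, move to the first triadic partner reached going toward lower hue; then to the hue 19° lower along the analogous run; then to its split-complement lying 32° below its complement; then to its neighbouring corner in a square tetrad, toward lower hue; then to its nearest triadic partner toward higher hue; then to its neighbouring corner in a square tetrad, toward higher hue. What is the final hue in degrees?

174°

triadic ↓ −120°: 45 − 120 = -75 → -75 + 360 = 285°
analog 19° ↓ −19°: 285 − 19 = 266°
split-comp 32° ↓ +148°: 266 + 148 = 414 → 414 − 360 = 54°
square ↓ −90°: 54 − 90 = -36 → -36 + 360 = 324°
triadic ↑ +120°: 324 + 120 = 444 → 444 − 360 = 84°
square ↑ +90°: 84 + 90 = 174°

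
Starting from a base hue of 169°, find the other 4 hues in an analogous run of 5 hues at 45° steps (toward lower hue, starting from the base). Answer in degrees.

124°, 79°, 34° and 349°

Analogous hues sit every 45° along the wheel.
169 − 45 = 124°
169 − 90 = 79°
169 − 135 = 34°
169 − 180 = -11 → -11 + 360 = 349°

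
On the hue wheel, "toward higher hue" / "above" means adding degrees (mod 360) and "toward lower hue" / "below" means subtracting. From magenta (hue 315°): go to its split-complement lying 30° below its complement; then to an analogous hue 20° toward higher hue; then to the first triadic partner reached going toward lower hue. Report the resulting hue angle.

5°

315 + 150 = 465 → 465 − 360 = 105°   (split-comp 30° ↓)
105 + 20 = 125°   (analog 20° ↑)
125 − 120 = 5°   (triadic ↓)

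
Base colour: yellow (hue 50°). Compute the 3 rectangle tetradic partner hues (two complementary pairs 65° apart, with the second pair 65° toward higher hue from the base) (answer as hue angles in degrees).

A rectangular tetradic uses two complementary pairs 65° apart: offsets 0°, 65°, 180°, 245°.
50 + 65 = 115°
50 + 180 = 230°
50 + 245 = 295°

115°, 230° and 295°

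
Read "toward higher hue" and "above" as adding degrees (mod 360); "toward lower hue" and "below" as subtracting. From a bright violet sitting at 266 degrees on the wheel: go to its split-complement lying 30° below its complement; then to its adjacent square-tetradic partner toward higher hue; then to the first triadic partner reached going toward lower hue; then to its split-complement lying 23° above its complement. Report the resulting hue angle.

266 + 150 = 416 → 416 − 360 = 56°   (split-comp 30° ↓)
56 + 90 = 146°   (square ↑)
146 − 120 = 26°   (triadic ↓)
26 + 203 = 229°   (split-comp 23° ↑)

229°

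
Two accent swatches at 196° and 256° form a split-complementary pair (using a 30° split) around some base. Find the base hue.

46°

The accents sit 30° either side of the complement, so the complement is their short-arc midpoint on the wheel.
Short-arc midpoint of 196° and 256°: 226°.
Base is 180° from the complement: 226 − 180 = 46°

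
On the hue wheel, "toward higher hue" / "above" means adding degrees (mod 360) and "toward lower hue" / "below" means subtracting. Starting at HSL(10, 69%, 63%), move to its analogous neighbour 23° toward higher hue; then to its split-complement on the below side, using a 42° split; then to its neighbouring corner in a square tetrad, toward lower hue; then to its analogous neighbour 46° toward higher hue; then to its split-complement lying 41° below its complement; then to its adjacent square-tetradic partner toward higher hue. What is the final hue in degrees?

356°

+23° (analog 23° ↑): 10 + 23 = 33°
+138° (split-comp 42° ↓): 33 + 138 = 171°
−90° (square ↓): 171 − 90 = 81°
+46° (analog 46° ↑): 81 + 46 = 127°
+139° (split-comp 41° ↓): 127 + 139 = 266°
+90° (square ↑): 266 + 90 = 356°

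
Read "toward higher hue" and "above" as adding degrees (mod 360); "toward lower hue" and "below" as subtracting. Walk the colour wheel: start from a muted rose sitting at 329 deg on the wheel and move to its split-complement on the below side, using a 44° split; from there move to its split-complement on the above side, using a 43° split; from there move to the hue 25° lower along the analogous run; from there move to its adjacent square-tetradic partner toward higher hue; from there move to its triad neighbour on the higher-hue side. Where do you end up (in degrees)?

329 + 136 = 465 → 465 − 360 = 105°   (split-comp 44° ↓)
105 + 223 = 328°   (split-comp 43° ↑)
328 − 25 = 303°   (analog 25° ↓)
303 + 90 = 393 → 393 − 360 = 33°   (square ↑)
33 + 120 = 153°   (triadic ↑)

153°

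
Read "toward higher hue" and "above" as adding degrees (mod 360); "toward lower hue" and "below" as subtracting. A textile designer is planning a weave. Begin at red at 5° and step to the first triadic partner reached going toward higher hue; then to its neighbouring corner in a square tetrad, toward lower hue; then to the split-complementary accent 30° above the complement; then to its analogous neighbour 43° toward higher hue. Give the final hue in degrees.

288°

triadic ↑ +120°: 5 + 120 = 125°
square ↓ −90°: 125 − 90 = 35°
split-comp 30° ↑ +210°: 35 + 210 = 245°
analog 43° ↑ +43°: 245 + 43 = 288°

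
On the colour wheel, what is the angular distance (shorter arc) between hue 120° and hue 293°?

173°

|120 − 293| = 173.
173 ≤ 180, so the shorter arc is 173°.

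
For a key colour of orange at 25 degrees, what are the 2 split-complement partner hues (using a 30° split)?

Split-complementary hues sit 30° either side of the complement.
Complement of 25 degrees: 25 + 180 = 205°
205 − 30 = 175°
205 + 30 = 235°

175° and 235°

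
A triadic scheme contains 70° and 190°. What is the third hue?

310°

A triad spaces three hues 120° apart.
The full set is {70°, 190°, 310°}.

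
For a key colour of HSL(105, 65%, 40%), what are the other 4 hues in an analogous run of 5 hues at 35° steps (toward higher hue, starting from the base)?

140°, 175°, 210°, and 245°

Analogous hues sit every 35° along the wheel.
105 + 35 = 140°
105 + 70 = 175°
105 + 105 = 210°
105 + 140 = 245°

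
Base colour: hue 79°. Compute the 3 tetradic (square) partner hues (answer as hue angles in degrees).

A square tetradic scheme places four hues every 90°.
79 + 90 = 169°
79 + 180 = 259°
79 + 270 = 349°

169°, 259° and 349°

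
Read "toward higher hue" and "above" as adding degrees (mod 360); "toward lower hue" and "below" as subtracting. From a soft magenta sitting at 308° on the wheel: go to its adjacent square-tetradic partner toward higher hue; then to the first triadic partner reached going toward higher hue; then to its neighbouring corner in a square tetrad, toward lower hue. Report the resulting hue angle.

68°

square ↑ +90°: 308 + 90 = 398 → 398 − 360 = 38°
triadic ↑ +120°: 38 + 120 = 158°
square ↓ −90°: 158 − 90 = 68°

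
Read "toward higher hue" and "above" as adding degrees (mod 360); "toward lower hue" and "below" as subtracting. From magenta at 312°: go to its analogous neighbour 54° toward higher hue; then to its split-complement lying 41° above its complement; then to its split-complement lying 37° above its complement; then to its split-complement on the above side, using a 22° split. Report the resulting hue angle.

286°

analog 54° ↑ +54°: 312 + 54 = 366 → 366 − 360 = 6°
split-comp 41° ↑ +221°: 6 + 221 = 227°
split-comp 37° ↑ +217°: 227 + 217 = 444 → 444 − 360 = 84°
split-comp 22° ↑ +202°: 84 + 202 = 286°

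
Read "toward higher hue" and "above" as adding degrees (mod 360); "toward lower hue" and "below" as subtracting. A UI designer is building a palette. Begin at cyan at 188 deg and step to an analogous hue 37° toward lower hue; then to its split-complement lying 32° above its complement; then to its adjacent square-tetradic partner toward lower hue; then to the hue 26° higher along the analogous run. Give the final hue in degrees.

−37° (analog 37° ↓): 188 − 37 = 151°
+212° (split-comp 32° ↑): 151 + 212 = 363 → 363 − 360 = 3°
−90° (square ↓): 3 − 90 = -87 → -87 + 360 = 273°
+26° (analog 26° ↑): 273 + 26 = 299°

299°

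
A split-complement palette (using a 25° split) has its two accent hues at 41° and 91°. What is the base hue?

246°

The accents sit 25° either side of the complement, so the complement is their short-arc midpoint on the wheel.
Short-arc midpoint of 41° and 91°: 66°.
Base is 180° from the complement: 66 − 180 = -114 → -114 + 360 = 246°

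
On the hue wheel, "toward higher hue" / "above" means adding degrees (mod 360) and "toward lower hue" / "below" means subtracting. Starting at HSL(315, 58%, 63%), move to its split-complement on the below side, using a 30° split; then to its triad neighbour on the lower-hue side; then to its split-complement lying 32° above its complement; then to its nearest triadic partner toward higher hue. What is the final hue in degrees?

315 + 150 = 465 → 465 − 360 = 105°   (split-comp 30° ↓)
105 − 120 = -15 → -15 + 360 = 345°   (triadic ↓)
345 + 212 = 557 → 557 − 360 = 197°   (split-comp 32° ↑)
197 + 120 = 317°   (triadic ↑)

317°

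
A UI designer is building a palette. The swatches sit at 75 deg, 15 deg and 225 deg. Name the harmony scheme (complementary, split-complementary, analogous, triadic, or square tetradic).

split-complementary

Sort the hues: 15°, 75°, 225°.
Successive gaps around the wheel: 60°, 150°, 150°.
Two 150° gaps and one 60° gap — a base hue opposite a pair of accents 30° either side of its complement — is the split-complementary pattern.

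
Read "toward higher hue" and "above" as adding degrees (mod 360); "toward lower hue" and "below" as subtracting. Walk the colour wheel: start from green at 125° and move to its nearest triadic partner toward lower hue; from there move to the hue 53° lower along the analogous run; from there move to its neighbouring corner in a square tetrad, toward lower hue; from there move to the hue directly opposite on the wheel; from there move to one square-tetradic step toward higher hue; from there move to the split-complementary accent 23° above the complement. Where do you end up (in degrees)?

335°

triadic ↓ −120°: 125 − 120 = 5°
analog 53° ↓ −53°: 5 − 53 = -48 → -48 + 360 = 312°
square ↓ −90°: 312 − 90 = 222°
complement +180°: 222 + 180 = 402 → 402 − 360 = 42°
square ↑ +90°: 42 + 90 = 132°
split-comp 23° ↑ +203°: 132 + 203 = 335°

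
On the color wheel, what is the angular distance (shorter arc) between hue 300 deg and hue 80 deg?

140°

|300 − 80| = 220.
The shorter arc is 360 − 220 = 140°.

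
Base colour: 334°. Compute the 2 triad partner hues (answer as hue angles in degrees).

A triad places three hues 120° apart.
334 + 120 = 454 → 454 − 360 = 94°
334 + 240 = 574 → 574 − 360 = 214°

94° and 214°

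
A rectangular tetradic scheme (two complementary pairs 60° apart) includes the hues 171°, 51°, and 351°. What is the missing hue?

231°

A rectangular tetradic uses two complementary pairs 60° apart: offsets 0°, 60°, 180°, 240°.
Among {51°, 171°, 351°}, 351° and 171° are a 180° pair.
The remaining hue 51° needs its own complement: 51 + 180 = 231°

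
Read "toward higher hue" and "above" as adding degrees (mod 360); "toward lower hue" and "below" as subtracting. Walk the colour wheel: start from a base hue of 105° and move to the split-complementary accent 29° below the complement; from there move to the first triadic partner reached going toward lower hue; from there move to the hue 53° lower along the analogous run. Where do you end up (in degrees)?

+151° (split-comp 29° ↓): 105 + 151 = 256°
−120° (triadic ↓): 256 − 120 = 136°
−53° (analog 53° ↓): 136 − 53 = 83°

83°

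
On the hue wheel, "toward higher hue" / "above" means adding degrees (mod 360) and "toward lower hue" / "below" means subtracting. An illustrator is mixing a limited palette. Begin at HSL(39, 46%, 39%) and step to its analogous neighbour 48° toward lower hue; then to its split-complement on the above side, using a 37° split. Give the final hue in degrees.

208°

−48° (analog 48° ↓): 39 − 48 = -9 → -9 + 360 = 351°
+217° (split-comp 37° ↑): 351 + 217 = 568 → 568 − 360 = 208°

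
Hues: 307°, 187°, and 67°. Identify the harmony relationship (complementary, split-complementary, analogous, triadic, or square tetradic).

Sort the hues: 67°, 187°, 307°.
Successive gaps around the wheel: 120°, 120°, 120°.
Three hues equally spaced 120° apart form a triad.

triadic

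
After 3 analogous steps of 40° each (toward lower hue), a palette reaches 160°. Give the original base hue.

280°

3 steps of 40° (toward lower hue) give a net shift of −120°.
Start = end − shift: 160 + 120 = 280°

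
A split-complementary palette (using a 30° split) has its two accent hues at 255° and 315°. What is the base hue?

The accents sit 30° either side of the complement, so the complement is their short-arc midpoint on the wheel.
Short-arc midpoint of 255° and 315°: 285°.
Base is 180° from the complement: 285 − 180 = 105°

105°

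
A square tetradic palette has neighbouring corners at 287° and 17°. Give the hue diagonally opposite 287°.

107°

A square tetradic scheme places four hues 90° apart; opposite corners are 180° apart.
287 + 180 = 467 → 467 − 360 = 107°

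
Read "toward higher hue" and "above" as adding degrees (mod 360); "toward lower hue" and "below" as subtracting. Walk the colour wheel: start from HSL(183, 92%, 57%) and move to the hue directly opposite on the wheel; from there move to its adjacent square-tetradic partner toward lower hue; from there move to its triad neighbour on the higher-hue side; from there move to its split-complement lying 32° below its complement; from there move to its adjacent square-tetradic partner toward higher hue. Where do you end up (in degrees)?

271°

complement +180°: 183 + 180 = 363 → 363 − 360 = 3°
square ↓ −90°: 3 − 90 = -87 → -87 + 360 = 273°
triadic ↑ +120°: 273 + 120 = 393 → 393 − 360 = 33°
split-comp 32° ↓ +148°: 33 + 148 = 181°
square ↑ +90°: 181 + 90 = 271°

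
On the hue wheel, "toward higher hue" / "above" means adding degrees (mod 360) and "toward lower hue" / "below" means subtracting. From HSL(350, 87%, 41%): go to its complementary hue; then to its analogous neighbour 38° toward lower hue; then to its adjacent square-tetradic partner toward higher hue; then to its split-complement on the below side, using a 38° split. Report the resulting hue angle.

+180° (complement): 350 + 180 = 530 → 530 − 360 = 170°
−38° (analog 38° ↓): 170 − 38 = 132°
+90° (square ↑): 132 + 90 = 222°
+142° (split-comp 38° ↓): 222 + 142 = 364 → 364 − 360 = 4°

4°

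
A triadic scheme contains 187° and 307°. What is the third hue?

67°

A triad spaces three hues 120° apart.
The full set is {67°, 187°, 307°}.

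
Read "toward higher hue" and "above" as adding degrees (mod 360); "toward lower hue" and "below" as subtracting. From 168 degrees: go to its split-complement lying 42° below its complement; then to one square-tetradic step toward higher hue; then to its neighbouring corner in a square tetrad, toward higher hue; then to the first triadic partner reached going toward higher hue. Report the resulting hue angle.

168 + 138 = 306°   (split-comp 42° ↓)
306 + 90 = 396 → 396 − 360 = 36°   (square ↑)
36 + 90 = 126°   (square ↑)
126 + 120 = 246°   (triadic ↑)

246°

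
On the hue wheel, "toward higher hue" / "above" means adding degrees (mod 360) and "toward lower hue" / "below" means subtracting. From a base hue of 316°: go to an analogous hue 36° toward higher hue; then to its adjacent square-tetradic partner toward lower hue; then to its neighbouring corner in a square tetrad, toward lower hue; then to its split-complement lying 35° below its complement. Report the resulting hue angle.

317°

analog 36° ↑ +36°: 316 + 36 = 352°
square ↓ −90°: 352 − 90 = 262°
square ↓ −90°: 262 − 90 = 172°
split-comp 35° ↓ +145°: 172 + 145 = 317°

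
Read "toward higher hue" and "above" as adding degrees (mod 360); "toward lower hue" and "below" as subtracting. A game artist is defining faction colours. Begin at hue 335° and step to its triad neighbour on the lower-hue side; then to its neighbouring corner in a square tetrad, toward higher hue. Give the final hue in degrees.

305°

triadic ↓ −120°: 335 − 120 = 215°
square ↑ +90°: 215 + 90 = 305°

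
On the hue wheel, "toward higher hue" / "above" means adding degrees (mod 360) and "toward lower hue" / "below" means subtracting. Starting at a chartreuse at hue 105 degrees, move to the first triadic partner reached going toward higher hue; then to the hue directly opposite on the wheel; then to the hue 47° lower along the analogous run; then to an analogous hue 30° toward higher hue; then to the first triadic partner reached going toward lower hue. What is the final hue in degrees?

triadic ↑ +120°: 105 + 120 = 225°
complement +180°: 225 + 180 = 405 → 405 − 360 = 45°
analog 47° ↓ −47°: 45 − 47 = -2 → -2 + 360 = 358°
analog 30° ↑ +30°: 358 + 30 = 388 → 388 − 360 = 28°
triadic ↓ −120°: 28 − 120 = -92 → -92 + 360 = 268°

268°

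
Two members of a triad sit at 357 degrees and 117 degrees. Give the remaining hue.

237°

A triad spaces three hues 120° apart.
The full set is {117°, 237°, 357°}.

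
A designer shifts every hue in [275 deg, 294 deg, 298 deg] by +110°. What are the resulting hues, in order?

25°, 44°, 48°

275 + 110 = 385 → 385 − 360 = 25°
294 + 110 = 404 → 404 − 360 = 44°
298 + 110 = 408 → 408 − 360 = 48°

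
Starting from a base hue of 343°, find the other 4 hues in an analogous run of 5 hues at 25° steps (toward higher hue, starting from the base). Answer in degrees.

8°, 33°, 58° and 83°

Analogous hues sit every 25° along the wheel.
343 + 25 = 368 → 368 − 360 = 8°
343 + 50 = 393 → 393 − 360 = 33°
343 + 75 = 418 → 418 − 360 = 58°
343 + 100 = 443 → 443 − 360 = 83°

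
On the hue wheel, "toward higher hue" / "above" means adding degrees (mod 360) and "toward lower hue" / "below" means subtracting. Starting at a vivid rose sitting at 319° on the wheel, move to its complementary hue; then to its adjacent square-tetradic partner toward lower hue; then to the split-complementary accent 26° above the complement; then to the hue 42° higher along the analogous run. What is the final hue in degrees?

297°

+180° (complement): 319 + 180 = 499 → 499 − 360 = 139°
−90° (square ↓): 139 − 90 = 49°
+206° (split-comp 26° ↑): 49 + 206 = 255°
+42° (analog 42° ↑): 255 + 42 = 297°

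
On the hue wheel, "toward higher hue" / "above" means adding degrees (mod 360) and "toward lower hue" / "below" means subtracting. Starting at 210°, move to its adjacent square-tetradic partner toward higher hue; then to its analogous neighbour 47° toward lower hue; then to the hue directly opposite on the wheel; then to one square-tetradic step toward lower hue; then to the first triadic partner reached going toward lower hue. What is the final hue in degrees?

223°

square ↑ +90°: 210 + 90 = 300°
analog 47° ↓ −47°: 300 − 47 = 253°
complement +180°: 253 + 180 = 433 → 433 − 360 = 73°
square ↓ −90°: 73 − 90 = -17 → -17 + 360 = 343°
triadic ↓ −120°: 343 − 120 = 223°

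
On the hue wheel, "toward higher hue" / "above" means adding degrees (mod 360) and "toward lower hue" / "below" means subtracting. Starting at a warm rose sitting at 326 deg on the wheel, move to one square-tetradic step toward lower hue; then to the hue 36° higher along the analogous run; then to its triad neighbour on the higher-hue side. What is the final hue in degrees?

32°

−90° (square ↓): 326 − 90 = 236°
+36° (analog 36° ↑): 236 + 36 = 272°
+120° (triadic ↑): 272 + 120 = 392 → 392 − 360 = 32°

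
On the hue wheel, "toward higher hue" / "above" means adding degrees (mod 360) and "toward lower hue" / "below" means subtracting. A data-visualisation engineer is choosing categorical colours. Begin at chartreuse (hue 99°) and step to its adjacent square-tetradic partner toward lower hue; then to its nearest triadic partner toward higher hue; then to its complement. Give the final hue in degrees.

309°

99 − 90 = 9°   (square ↓)
9 + 120 = 129°   (triadic ↑)
129 + 180 = 309°   (complement)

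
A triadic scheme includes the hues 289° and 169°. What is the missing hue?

49°

A triad places three hues 120° apart.
The full set through 169° is {49°, 169°, 289°}.
Given {169°, 289°}, the missing hue is 49°.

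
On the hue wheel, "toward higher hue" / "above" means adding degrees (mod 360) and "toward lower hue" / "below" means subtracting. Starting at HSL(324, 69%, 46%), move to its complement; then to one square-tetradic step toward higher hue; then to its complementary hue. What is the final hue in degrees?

+180° (complement): 324 + 180 = 504 → 504 − 360 = 144°
+90° (square ↑): 144 + 90 = 234°
+180° (complement): 234 + 180 = 414 → 414 − 360 = 54°

54°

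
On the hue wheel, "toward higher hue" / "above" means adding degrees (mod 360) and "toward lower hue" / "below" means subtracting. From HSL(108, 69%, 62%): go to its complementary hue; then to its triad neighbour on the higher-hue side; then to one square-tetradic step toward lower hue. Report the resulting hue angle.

complement +180°: 108 + 180 = 288°
triadic ↑ +120°: 288 + 120 = 408 → 408 − 360 = 48°
square ↓ −90°: 48 − 90 = -42 → -42 + 360 = 318°

318°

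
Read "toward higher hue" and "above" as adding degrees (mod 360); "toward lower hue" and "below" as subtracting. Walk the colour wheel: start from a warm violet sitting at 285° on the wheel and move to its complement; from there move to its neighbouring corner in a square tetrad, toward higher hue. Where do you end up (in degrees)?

195°

285 + 180 = 465 → 465 − 360 = 105°   (complement)
105 + 90 = 195°   (square ↑)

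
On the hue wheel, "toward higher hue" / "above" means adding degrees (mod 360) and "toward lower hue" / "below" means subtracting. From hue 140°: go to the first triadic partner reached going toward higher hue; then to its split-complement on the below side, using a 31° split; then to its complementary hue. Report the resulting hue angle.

140 + 120 = 260°   (triadic ↑)
260 + 149 = 409 → 409 − 360 = 49°   (split-comp 31° ↓)
49 + 180 = 229°   (complement)

229°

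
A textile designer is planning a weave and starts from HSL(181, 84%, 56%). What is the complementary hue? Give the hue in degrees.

1°

The complement sits 180° across the wheel.
181 + 180 = 361 → 361 − 360 = 1°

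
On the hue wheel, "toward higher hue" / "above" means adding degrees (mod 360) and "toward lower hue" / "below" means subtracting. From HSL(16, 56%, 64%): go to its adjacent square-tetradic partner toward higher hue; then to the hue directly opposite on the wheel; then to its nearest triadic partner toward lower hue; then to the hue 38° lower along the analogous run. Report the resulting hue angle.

128°

square ↑ +90°: 16 + 90 = 106°
complement +180°: 106 + 180 = 286°
triadic ↓ −120°: 286 − 120 = 166°
analog 38° ↓ −38°: 166 − 38 = 128°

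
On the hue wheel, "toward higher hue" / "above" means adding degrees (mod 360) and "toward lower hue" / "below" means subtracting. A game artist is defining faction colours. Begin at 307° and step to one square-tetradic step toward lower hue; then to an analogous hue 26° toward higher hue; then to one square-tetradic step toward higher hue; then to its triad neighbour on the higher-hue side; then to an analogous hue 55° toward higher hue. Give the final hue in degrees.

−90° (square ↓): 307 − 90 = 217°
+26° (analog 26° ↑): 217 + 26 = 243°
+90° (square ↑): 243 + 90 = 333°
+120° (triadic ↑): 333 + 120 = 453 → 453 − 360 = 93°
+55° (analog 55° ↑): 93 + 55 = 148°

148°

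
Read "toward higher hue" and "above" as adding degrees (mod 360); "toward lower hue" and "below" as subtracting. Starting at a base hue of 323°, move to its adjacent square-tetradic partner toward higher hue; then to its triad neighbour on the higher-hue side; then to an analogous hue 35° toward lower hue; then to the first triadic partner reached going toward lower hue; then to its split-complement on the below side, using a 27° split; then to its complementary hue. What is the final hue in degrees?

351°

square ↑ +90°: 323 + 90 = 413 → 413 − 360 = 53°
triadic ↑ +120°: 53 + 120 = 173°
analog 35° ↓ −35°: 173 − 35 = 138°
triadic ↓ −120°: 138 − 120 = 18°
split-comp 27° ↓ +153°: 18 + 153 = 171°
complement +180°: 171 + 180 = 351°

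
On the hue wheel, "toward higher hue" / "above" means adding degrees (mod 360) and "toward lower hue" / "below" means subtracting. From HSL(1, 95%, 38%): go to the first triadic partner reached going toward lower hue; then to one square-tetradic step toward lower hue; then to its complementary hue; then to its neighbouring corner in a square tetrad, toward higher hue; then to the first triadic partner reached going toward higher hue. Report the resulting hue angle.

181°

−120° (triadic ↓): 1 − 120 = -119 → -119 + 360 = 241°
−90° (square ↓): 241 − 90 = 151°
+180° (complement): 151 + 180 = 331°
+90° (square ↑): 331 + 90 = 421 → 421 − 360 = 61°
+120° (triadic ↑): 61 + 120 = 181°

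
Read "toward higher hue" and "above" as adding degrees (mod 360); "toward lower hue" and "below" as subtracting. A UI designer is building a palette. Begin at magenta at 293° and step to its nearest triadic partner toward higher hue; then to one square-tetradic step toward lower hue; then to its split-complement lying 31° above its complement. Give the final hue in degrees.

293 + 120 = 413 → 413 − 360 = 53°   (triadic ↑)
53 − 90 = -37 → -37 + 360 = 323°   (square ↓)
323 + 211 = 534 → 534 − 360 = 174°   (split-comp 31° ↑)

174°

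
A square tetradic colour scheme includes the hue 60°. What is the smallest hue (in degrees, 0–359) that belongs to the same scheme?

60°

A square tetradic scheme places four hues every 90°.
The full set through 60° is {60°, 150°, 240°, 330°}.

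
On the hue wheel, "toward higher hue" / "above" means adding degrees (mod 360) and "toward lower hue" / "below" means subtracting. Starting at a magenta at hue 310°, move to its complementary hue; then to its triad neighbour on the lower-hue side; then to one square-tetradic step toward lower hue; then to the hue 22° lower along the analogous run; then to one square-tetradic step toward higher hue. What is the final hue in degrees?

310 + 180 = 490 → 490 − 360 = 130°   (complement)
130 − 120 = 10°   (triadic ↓)
10 − 90 = -80 → -80 + 360 = 280°   (square ↓)
280 − 22 = 258°   (analog 22° ↓)
258 + 90 = 348°   (square ↑)

348°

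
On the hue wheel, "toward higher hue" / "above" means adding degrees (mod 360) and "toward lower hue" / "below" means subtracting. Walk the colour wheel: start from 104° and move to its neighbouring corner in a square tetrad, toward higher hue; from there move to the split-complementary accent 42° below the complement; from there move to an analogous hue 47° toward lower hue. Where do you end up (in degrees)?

+90° (square ↑): 104 + 90 = 194°
+138° (split-comp 42° ↓): 194 + 138 = 332°
−47° (analog 47° ↓): 332 − 47 = 285°

285°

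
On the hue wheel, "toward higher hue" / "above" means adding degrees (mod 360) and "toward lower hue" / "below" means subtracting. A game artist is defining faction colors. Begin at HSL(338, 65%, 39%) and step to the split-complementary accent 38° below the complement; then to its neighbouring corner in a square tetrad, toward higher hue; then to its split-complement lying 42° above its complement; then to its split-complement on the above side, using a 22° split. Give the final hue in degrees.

274°

338 + 142 = 480 → 480 − 360 = 120°   (split-comp 38° ↓)
120 + 90 = 210°   (square ↑)
210 + 222 = 432 → 432 − 360 = 72°   (split-comp 42° ↑)
72 + 202 = 274°   (split-comp 22° ↑)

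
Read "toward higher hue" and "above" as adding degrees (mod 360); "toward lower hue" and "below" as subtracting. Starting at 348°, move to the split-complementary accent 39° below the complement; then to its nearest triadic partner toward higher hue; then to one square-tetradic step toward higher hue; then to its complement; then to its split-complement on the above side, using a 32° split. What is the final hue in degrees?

11°

+141° (split-comp 39° ↓): 348 + 141 = 489 → 489 − 360 = 129°
+120° (triadic ↑): 129 + 120 = 249°
+90° (square ↑): 249 + 90 = 339°
+180° (complement): 339 + 180 = 519 → 519 − 360 = 159°
+212° (split-comp 32° ↑): 159 + 212 = 371 → 371 − 360 = 11°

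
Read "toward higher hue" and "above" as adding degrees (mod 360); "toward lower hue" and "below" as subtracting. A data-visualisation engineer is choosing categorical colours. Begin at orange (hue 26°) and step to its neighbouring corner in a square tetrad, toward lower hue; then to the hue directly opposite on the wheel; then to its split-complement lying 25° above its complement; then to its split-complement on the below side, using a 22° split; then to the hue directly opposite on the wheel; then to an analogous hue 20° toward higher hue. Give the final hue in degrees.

−90° (square ↓): 26 − 90 = -64 → -64 + 360 = 296°
+180° (complement): 296 + 180 = 476 → 476 − 360 = 116°
+205° (split-comp 25° ↑): 116 + 205 = 321°
+158° (split-comp 22° ↓): 321 + 158 = 479 → 479 − 360 = 119°
+180° (complement): 119 + 180 = 299°
+20° (analog 20° ↑): 299 + 20 = 319°

319°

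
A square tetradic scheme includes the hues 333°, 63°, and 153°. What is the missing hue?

A square tetradic scheme places four hues every 90°.
The full set through 63° is {63°, 153°, 243°, 333°}.
Given {63°, 153°, 333°}, the missing hue is 243°.

243°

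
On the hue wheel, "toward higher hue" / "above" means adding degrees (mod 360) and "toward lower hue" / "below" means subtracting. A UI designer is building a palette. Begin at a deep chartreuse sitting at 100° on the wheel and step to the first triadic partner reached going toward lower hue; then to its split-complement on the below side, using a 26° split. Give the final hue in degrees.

100 − 120 = -20 → -20 + 360 = 340°   (triadic ↓)
340 + 154 = 494 → 494 − 360 = 134°   (split-comp 26° ↓)

134°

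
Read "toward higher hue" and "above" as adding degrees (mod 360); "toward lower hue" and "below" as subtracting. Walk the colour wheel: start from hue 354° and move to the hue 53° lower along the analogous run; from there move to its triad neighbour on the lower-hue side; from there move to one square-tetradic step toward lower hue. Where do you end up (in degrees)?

analog 53° ↓ −53°: 354 − 53 = 301°
triadic ↓ −120°: 301 − 120 = 181°
square ↓ −90°: 181 − 90 = 91°

91°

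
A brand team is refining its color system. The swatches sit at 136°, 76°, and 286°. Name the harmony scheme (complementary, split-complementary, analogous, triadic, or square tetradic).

Sort the hues: 76°, 136°, 286°.
Successive gaps around the wheel: 60°, 150°, 150°.
Two 150° gaps and one 60° gap — a base hue opposite a pair of accents 30° either side of its complement — is the split-complementary pattern.

split-complementary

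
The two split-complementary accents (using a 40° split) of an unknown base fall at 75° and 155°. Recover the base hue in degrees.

295°

The accents sit 40° either side of the complement, so the complement is their short-arc midpoint on the wheel.
Short-arc midpoint of 75° and 155°: 115°.
Base is 180° from the complement: 115 − 180 = -65 → -65 + 360 = 295°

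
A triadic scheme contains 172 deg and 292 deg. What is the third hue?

52°

A triad spaces three hues 120° apart.
The full set is {52°, 172°, 292°}.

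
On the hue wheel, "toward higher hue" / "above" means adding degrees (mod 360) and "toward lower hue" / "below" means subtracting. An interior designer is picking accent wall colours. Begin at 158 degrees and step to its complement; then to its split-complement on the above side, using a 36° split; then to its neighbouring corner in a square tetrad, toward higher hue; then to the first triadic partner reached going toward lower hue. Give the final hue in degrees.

164°

complement +180°: 158 + 180 = 338°
split-comp 36° ↑ +216°: 338 + 216 = 554 → 554 − 360 = 194°
square ↑ +90°: 194 + 90 = 284°
triadic ↓ −120°: 284 − 120 = 164°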